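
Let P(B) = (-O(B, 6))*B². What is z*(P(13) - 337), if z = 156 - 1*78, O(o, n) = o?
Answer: -197652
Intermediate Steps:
z = 78 (z = 156 - 78 = 78)
P(B) = -B³ (P(B) = (-B)*B² = -B³)
z*(P(13) - 337) = 78*(-1*13³ - 337) = 78*(-1*2197 - 337) = 78*(-2197 - 337) = 78*(-2534) = -197652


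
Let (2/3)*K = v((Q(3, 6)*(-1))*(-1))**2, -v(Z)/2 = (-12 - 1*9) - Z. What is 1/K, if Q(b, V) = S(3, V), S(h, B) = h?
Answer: 1/3456 ≈ 0.00028935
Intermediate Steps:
Q(b, V) = 3
v(Z) = 42 + 2*Z (v(Z) = -2*((-12 - 1*9) - Z) = -2*((-12 - 9) - Z) = -2*(-21 - Z) = 42 + 2*Z)
K = 3456 (K = 3*(42 + 2*((3*(-1))*(-1)))**2/2 = 3*(42 + 2*(-3*(-1)))**2/2 = 3*(42 + 2*3)**2/2 = 3*(42 + 6)**2/2 = (3/2)*48**2 = (3/2)*2304 = 3456)
1/K = 1/3456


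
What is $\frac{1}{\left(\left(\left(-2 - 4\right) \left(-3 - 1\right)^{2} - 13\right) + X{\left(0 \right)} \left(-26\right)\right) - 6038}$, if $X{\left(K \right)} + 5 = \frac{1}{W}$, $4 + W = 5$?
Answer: $- \frac{1}{6043} \approx -0.00016548$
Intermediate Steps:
$W = 1$ ($W = -4 + 5 = 1$)
$X{\left(K \right)} = -4$ ($X{\left(K \right)} = -5 + 1^{-1} = -5 + 1 = -4$)
$\frac{1}{\left(\left(\left(-2 - 4\right) \left(-3 - 1\right)^{2} - 13\right) + X{\left(0 \right)} \left(-26\right)\right) - 6038} = \frac{1}{\left(\left(\left(-2 - 4\right) \left(-3 - 1\right)^{2} - 13\right) - -104\right) - 6038} = \frac{1}{\left(\left(- 6 \left(-4\right)^{2} - 13\right) + 104\right) - 6038} = \frac{1}{\left(\left(\left(-6\right) 16 - 13\right) + 104\right) - 6038} = \frac{1}{\left(\left(-96 - 13\right) + 104\right) - 6038} = \frac{1}{\left(-109 + 104\right) - 6038} = \frac{1}{-5 - 6038} = \frac{1}{-6043} = - \frac{1}{6043}$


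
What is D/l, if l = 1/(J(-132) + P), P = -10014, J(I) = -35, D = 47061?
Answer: -472915989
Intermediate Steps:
l = -1/10049 (l = 1/(-35 - 10014) = 1/(-10049) = -1/10049 ≈ -9.9512e-5)
D/l = 47061/(-1/10049) = 47061*(-10049) = -472915989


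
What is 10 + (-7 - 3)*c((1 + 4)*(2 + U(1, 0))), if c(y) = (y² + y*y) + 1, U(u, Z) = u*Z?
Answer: -2000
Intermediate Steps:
U(u, Z) = Z*u
c(y) = 1 + 2*y² (c(y) = (y² + y²) + 1 = 2*y² + 1 = 1 + 2*y²)
10 + (-7 - 3)*c((1 + 4)*(2 + U(1, 0))) = 10 + (-7 - 3)*(1 + 2*((1 + 4)*(2 + 0*1))²) = 10 - 10*(1 + 2*(5*(2 + 0))²) = 10 - 10*(1 + 2*(5*2)²) = 10 - 10*(1 + 2*10²) = 10 - 10*(1 + 2*100) = 10 - 10*(1 + 200) = 10 - 10*201 = 10 - 2010 = -2000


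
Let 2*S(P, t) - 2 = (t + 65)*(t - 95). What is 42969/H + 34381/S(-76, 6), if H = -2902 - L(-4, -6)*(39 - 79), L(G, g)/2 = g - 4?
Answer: -175330699/7795178 ≈ -22.492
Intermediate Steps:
L(G, g) = -8 + 2*g (L(G, g) = 2*(g - 4) = 2*(-4 + g) = -8 + 2*g)
S(P, t) = 1 + (-95 + t)*(65 + t)/2 (S(P, t) = 1 + ((t + 65)*(t - 95))/2 = 1 + ((65 + t)*(-95 + t))/2 = 1 + ((-95 + t)*(65 + t))/2 = 1 + (-95 + t)*(65 + t)/2)
H = -3702 (H = -2902 - (-8 + 2*(-6))*(39 - 79) = -2902 - (-8 - 12)*(-40) = -2902 - (-20)*(-40) = -2902 - 1*800 = -2902 - 800 = -3702)
42969/H + 34381/S(-76, 6) = 42969/(-3702) + 34381/(-6173/2 + (½)*6² - 15*6) = 42969*(-1/3702) + 34381/(-6173/2 + (½)*36 - 90) = -14323/1234 + 34381/(-6173/2 + 18 - 90) = -14323/1234 + 34381/(-6317/2) = -14323/1234 + 34381*(-2/6317) = -14323/1234 - 68762/6317 = -175330699/7795178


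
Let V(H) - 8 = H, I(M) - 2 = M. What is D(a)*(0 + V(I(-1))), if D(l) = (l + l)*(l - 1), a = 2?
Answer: 36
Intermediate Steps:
I(M) = 2 + M
V(H) = 8 + H
D(l) = 2*l*(-1 + l) (D(l) = (2*l)*(-1 + l) = 2*l*(-1 + l))
D(a)*(0 + V(I(-1))) = (2*2*(-1 + 2))*(0 + (8 + (2 - 1))) = (2*2*1)*(0 + (8 + 1)) = 4*(0 + 9) = 4*9 = 36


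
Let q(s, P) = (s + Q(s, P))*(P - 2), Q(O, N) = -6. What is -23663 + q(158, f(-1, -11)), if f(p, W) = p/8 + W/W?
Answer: -23834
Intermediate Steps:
f(p, W) = 1 + p/8 (f(p, W) = p*(1/8) + 1 = p/8 + 1 = 1 + p/8)
q(s, P) = (-6 + s)*(-2 + P) (q(s, P) = (s - 6)*(P - 2) = (-6 + s)*(-2 + P))
-23663 + q(158, f(-1, -11)) = -23663 + (12 - 6*(1 + (1/8)*(-1)) - 2*158 + (1 + (1/8)*(-1))*158) = -23663 + (12 - 6*(1 - 1/8) - 316 + (1 - 1/8)*158) = -23663 + (12 - 6*7/8 - 316 + (7/8)*158) = -23663 + (12 - 21/4 - 316 + 553/4) = -23663 - 171 = -23834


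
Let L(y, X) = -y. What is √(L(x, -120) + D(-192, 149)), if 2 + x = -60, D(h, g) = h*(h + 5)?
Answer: 7*√734 ≈ 189.65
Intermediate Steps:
D(h, g) = h*(5 + h)
x = -62 (x = -2 - 60 = -62)
√(L(x, -120) + D(-192, 149)) = √(-1*(-62) - 192*(5 - 192)) = √(62 - 192*(-187)) = √(62 + 35904) = √35966 = 7*√734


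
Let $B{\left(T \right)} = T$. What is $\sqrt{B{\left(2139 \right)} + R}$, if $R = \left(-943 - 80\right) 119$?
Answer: $i \sqrt{119598} \approx 345.83 i$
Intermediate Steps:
$R = -121737$ ($R = \left(-1023\right) 119 = -121737$)
$\sqrt{B{\left(2139 \right)} + R} = \sqrt{2139 - 121737} = \sqrt{-119598} = i \sqrt{119598}$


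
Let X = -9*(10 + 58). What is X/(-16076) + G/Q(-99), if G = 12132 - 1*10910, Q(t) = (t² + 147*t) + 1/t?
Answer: -414231885/1890734531 ≈ -0.21909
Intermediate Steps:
Q(t) = 1/t + t² + 147*t
G = 1222 (G = 12132 - 10910 = 1222)
X = -612 (X = -9*68 = -612)
X/(-16076) + G/Q(-99) = -612/(-16076) + 1222/(((1 + (-99)²*(147 - 99))/(-99))) = -612*(-1/16076) + 1222/((-(1 + 9801*48)/99)) = 153/4019 + 1222/((-(1 + 470448)/99)) = 153/4019 + 1222/((-1/99*470449)) = 153/4019 + 1222/(-470449/99) = 153/4019 + 1222*(-99/470449) = 153/4019 - 120978/470449 = -414231885/1890734531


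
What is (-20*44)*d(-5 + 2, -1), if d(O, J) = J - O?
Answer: -1760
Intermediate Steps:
(-20*44)*d(-5 + 2, -1) = (-20*44)*(-1 - (-5 + 2)) = -880*(-1 - 1*(-3)) = -880*(-1 + 3) = -880*2 = -1760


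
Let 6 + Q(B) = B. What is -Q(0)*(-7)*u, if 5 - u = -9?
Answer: -588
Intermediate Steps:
u = 14 (u = 5 - 1*(-9) = 5 + 9 = 14)
Q(B) = -6 + B
-Q(0)*(-7)*u = -(-6 + 0)*(-7)*14 = -(-6*(-7))*14 = -42*14 = -1*588 = -588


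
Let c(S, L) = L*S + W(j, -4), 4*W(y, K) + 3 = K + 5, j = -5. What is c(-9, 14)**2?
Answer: 64009/4 ≈ 16002.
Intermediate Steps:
W(y, K) = 1/2 + K/4 (W(y, K) = -3/4 + (K + 5)/4 = -3/4 + (5 + K)/4 = -3/4 + (5/4 + K/4) = 1/2 + K/4)
c(S, L) = -1/2 + L*S (c(S, L) = L*S + (1/2 + (1/4)*(-4)) = L*S + (1/2 - 1) = L*S - 1/2 = -1/2 + L*S)
c(-9, 14)**2 = (-1/2 + 14*(-9))**2 = (-1/2 - 126)**2 = (-253/2)**2 = 64009/4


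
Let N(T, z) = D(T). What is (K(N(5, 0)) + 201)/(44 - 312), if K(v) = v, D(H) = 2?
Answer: -203/268 ≈ -0.75746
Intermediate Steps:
N(T, z) = 2
(K(N(5, 0)) + 201)/(44 - 312) = (2 + 201)/(44 - 312) = 203/(-268) = 203*(-1/268) = -203/268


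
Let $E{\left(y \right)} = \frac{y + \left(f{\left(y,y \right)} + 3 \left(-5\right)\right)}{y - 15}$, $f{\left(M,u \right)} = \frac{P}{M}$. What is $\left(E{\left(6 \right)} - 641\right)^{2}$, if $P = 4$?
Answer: $\frac{298667524}{729} \approx 4.097 \cdot 10^{5}$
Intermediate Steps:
$f{\left(M,u \right)} = \frac{4}{M}$
$E{\left(y \right)} = \frac{-15 + y + \frac{4}{y}}{-15 + y}$ ($E{\left(y \right)} = \frac{y + \left(\frac{4}{y} + 3 \left(-5\right)\right)}{y - 15} = \frac{y - \left(15 - \frac{4}{y}\right)}{y - 15} = \frac{-15 + y + \frac{4}{y}}{-15 + y}$)
$\left(E{\left(6 \right)} - 641\right)^{2} = \left(\frac{4 + 6 \left(-15 + 6\right)}{6 \left(-15 + 6\right)} - 641\right)^{2} = \left(\frac{4 + 6 \left(-9\right)}{6 \left(-9\right)} - 641\right)^{2} = \left(\frac{1}{6} \left(- \frac{1}{9}\right) \left(4 - 54\right) - 641\right)^{2} = \left(\frac{1}{6} \left(- \frac{1}{9}\right) \left(-50\right) - 641\right)^{2} = \left(\frac{25}{27} - 641\right)^{2} = \left(- \frac{17282}{27}\right)^{2} = \frac{298667524}{729}$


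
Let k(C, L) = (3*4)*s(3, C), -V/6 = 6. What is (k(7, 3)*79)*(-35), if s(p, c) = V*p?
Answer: 3583440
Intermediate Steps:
V = -36 (V = -6*6 = -36)
s(p, c) = -36*p
k(C, L) = -1296 (k(C, L) = (3*4)*(-36*3) = 12*(-108) = -1296)
(k(7, 3)*79)*(-35) = -1296*79*(-35) = -102384*(-35) = 3583440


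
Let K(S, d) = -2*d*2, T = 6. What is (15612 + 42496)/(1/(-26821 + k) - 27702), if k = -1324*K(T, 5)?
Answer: -19814828/9446383 ≈ -2.0976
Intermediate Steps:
K(S, d) = -4*d
k = 26480 (k = -(-5296)*5 = -1324*(-20) = 26480)
(15612 + 42496)/(1/(-26821 + k) - 27702) = (15612 + 42496)/(1/(-26821 + 26480) - 27702) = 58108/(1/(-341) - 27702) = 58108/(-1/341 - 27702) = 58108/(-9446383/341) = 58108*(-341/9446383) = -19814828/9446383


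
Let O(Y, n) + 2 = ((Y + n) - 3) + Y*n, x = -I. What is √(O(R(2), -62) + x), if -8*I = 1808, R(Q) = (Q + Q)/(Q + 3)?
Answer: √2755/5 ≈ 10.498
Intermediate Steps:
R(Q) = 2*Q/(3 + Q) (R(Q) = (2*Q)/(3 + Q) = 2*Q/(3 + Q))
I = -226 (I = -⅛*1808 = -226)
x = 226 (x = -1*(-226) = 226)
O(Y, n) = -5 + Y + n + Y*n (O(Y, n) = -2 + (((Y + n) - 3) + Y*n) = -2 + ((-3 + Y + n) + Y*n) = -2 + (-3 + Y + n + Y*n) = -5 + Y + n + Y*n)
√(O(R(2), -62) + x) = √((-5 + 2*2/(3 + 2) - 62 + (2*2/(3 + 2))*(-62)) + 226) = √((-5 + 2*2/5 - 62 + (2*2/5)*(-62)) + 226) = √((-5 + 2*2*(⅕) - 62 + (2*2*(⅕))*(-62)) + 226) = √((-5 + ⅘ - 62 + (⅘)*(-62)) + 226) = √((-5 + ⅘ - 62 - 248/5) + 226) = √(-579/5 + 226) = √(551/5) = √2755/5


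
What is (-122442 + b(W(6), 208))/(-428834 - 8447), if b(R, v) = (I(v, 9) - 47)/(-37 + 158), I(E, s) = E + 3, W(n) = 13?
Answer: 14815318/52911001 ≈ 0.28000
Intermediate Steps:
I(E, s) = 3 + E
b(R, v) = -4/11 + v/121 (b(R, v) = ((3 + v) - 47)/(-37 + 158) = (-44 + v)/121 = (-44 + v)*(1/121) = -4/11 + v/121)
(-122442 + b(W(6), 208))/(-428834 - 8447) = (-122442 + (-4/11 + (1/121)*208))/(-428834 - 8447) = (-122442 + (-4/11 + 208/121))/(-437281) = (-122442 + 164/121)*(-1/437281) = -14815318/121*(-1/437281) = 14815318/52911001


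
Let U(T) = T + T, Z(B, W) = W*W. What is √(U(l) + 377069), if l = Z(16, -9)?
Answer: √377231 ≈ 614.19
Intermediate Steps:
Z(B, W) = W²
l = 81 (l = (-9)² = 81)
U(T) = 2*T
√(U(l) + 377069) = √(2*81 + 377069) = √(162 + 377069) = √377231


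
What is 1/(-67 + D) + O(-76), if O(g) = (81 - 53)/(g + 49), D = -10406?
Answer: -97757/94257 ≈ -1.0371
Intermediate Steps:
O(g) = 28/(49 + g)
1/(-67 + D) + O(-76) = 1/(-67 - 10406) + 28/(49 - 76) = 1/(-10473) + 28/(-27) = -1/10473 + 28*(-1/27) = -1/10473 - 28/27 = -97757/94257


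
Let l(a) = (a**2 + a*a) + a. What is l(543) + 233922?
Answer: 824163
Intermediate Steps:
l(a) = a + 2*a**2 (l(a) = (a**2 + a**2) + a = 2*a**2 + a = a + 2*a**2)
l(543) + 233922 = 543*(1 + 2*543) + 233922 = 543*(1 + 1086) + 233922 = 543*1087 + 233922 = 590241 + 233922 = 824163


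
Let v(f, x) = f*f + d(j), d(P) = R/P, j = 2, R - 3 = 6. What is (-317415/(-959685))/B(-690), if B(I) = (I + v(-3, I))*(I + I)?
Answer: 21161/59728875030 ≈ 3.5428e-7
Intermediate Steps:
R = 9 (R = 3 + 6 = 9)
d(P) = 9/P
v(f, x) = 9/2 + f² (v(f, x) = f*f + 9/2 = f² + 9*(½) = f² + 9/2 = 9/2 + f²)
B(I) = 2*I*(27/2 + I) (B(I) = (I + (9/2 + (-3)²))*(I + I) = (I + (9/2 + 9))*(2*I) = (I + 27/2)*(2*I) = (27/2 + I)*(2*I) = 2*I*(27/2 + I))
(-317415/(-959685))/B(-690) = (-317415/(-959685))/((-690*(27 + 2*(-690)))) = (-317415*(-1/959685))/((-690*(27 - 1380))) = 21161/(63979*((-690*(-1353)))) = (21161/63979)/933570 = (21161/63979)*(1/933570) = 21161/59728875030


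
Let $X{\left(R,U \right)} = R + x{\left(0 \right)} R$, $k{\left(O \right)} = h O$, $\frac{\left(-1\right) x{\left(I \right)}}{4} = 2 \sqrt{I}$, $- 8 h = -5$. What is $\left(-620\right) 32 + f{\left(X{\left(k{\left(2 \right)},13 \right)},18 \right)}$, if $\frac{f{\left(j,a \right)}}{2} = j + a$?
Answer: $- \frac{39603}{2} \approx -19802.0$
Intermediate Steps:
$h = \frac{5}{8}$ ($h = \left(- \frac{1}{8}\right) \left(-5\right) = \frac{5}{8} \approx 0.625$)
$x{\left(I \right)} = - 8 \sqrt{I}$ ($x{\left(I \right)} = - 4 \cdot 2 \sqrt{I} = - 8 \sqrt{I}$)
$k{\left(O \right)} = \frac{5 O}{8}$
$X{\left(R,U \right)} = R$ ($X{\left(R,U \right)} = R + - 8 \sqrt{0} R = R + \left(-8\right) 0 R = R + 0 R = R + 0 = R$)
$f{\left(j,a \right)} = 2 a + 2 j$ ($f{\left(j,a \right)} = 2 \left(j + a\right) = 2 \left(a + j\right) = 2 a + 2 j$)
$\left(-620\right) 32 + f{\left(X{\left(k{\left(2 \right)},13 \right)},18 \right)} = \left(-620\right) 32 + \left(2 \cdot 18 + 2 \cdot \frac{5}{8} \cdot 2\right) = -19840 + \left(36 + 2 \cdot \frac{5}{4}\right) = -19840 + \left(36 + \frac{5}{2}\right) = -19840 + \frac{77}{2} = - \frac{39603}{2}$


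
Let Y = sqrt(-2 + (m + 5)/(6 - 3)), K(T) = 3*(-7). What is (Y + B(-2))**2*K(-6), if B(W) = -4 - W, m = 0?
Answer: -77 + 28*I*sqrt(3) ≈ -77.0 + 48.497*I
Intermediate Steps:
K(T) = -21
Y = I*sqrt(3)/3 (Y = sqrt(-2 + (0 + 5)/(6 - 3)) = sqrt(-2 + 5/3) = sqrt(-1/3) = I*sqrt(3)/3 ≈ 0.57735*I)
(Y + B(-2))**2*K(-6) = (I*sqrt(3)/3 + (-4 - 1*(-2)))**2*(-21) = (I*sqrt(3)/3 + (-4 + 2))**2*(-21) = (I*sqrt(3)/3 - 2)**2*(-21) = (-2 + I*sqrt(3)/3)**2*(-21) = -21*(-2 + I*sqrt(3)/3)**2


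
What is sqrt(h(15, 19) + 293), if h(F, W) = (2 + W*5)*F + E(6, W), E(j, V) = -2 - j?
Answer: 2*sqrt(435) ≈ 41.713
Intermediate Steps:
h(F, W) = -8 + F*(2 + 5*W) (h(F, W) = (2 + W*5)*F + (-2 - 1*6) = (2 + 5*W)*F + (-2 - 6) = F*(2 + 5*W) - 8 = -8 + F*(2 + 5*W))
sqrt(h(15, 19) + 293) = sqrt((-8 + 2*15 + 5*15*19) + 293) = sqrt((-8 + 30 + 1425) + 293) = sqrt(1447 + 293) = sqrt(1740) = 2*sqrt(435)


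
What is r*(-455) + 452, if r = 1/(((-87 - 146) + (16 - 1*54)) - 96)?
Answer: 166339/367 ≈ 453.24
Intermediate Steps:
r = -1/367 (r = 1/((-233 + (16 - 54)) - 96) = 1/((-233 - 38) - 96) = 1/(-271 - 96) = 1/(-367) = -1/367 ≈ -0.0027248)
r*(-455) + 452 = -1/367*(-455) + 452 = 455/367 + 452 = 166339/367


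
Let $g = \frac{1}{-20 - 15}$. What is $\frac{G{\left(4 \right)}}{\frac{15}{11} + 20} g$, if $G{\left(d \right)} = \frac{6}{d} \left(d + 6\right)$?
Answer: $- \frac{33}{1645} \approx -0.020061$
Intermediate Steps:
$G{\left(d \right)} = \frac{6 \left(6 + d\right)}{d}$ ($G{\left(d \right)} = \frac{6}{d} \left(6 + d\right) = \frac{6 \left(6 + d\right)}{d}$)
$g = - \frac{1}{35}$ ($g = \frac{1}{-35} = - \frac{1}{35} \approx -0.028571$)
$\frac{G{\left(4 \right)}}{\frac{15}{11} + 20} g = \frac{6 + \frac{36}{4}}{\frac{15}{11} + 20} \left(- \frac{1}{35}\right) = \frac{6 + 36 \cdot \frac{1}{4}}{15 \cdot \frac{1}{11} + 20} \left(- \frac{1}{35}\right) = \frac{6 + 9}{\frac{15}{11} + 20} \left(- \frac{1}{35}\right) = \frac{15}{\frac{235}{11}} \left(- \frac{1}{35}\right) = 15 \cdot \frac{11}{235} \left(- \frac{1}{35}\right) = \frac{33}{47} \left(- \frac{1}{35}\right) = - \frac{33}{1645}$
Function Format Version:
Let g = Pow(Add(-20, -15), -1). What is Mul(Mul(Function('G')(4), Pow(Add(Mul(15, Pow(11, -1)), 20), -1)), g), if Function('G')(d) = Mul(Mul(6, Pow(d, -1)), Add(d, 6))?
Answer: Rational(-33, 1645) ≈ -0.020061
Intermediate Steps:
Function('G')(d) = Mul(6, Pow(d, -1), Add(6, d)) (Function('G')(d) = Mul(Mul(6, Pow(d, -1)), Add(6, d)) = Mul(6, Pow(d, -1), Add(6, d)))
g = Rational(-1, 35) (g = Pow(-35, -1) = Rational(-1, 35) ≈ -0.028571)
Mul(Mul(Function('G')(4), Pow(Add(Mul(15, Pow(11, -1)), 20), -1)), g) = Mul(Mul(Add(6, Mul(36, Pow(4, -1))), Pow(Add(Mul(15, Pow(11, -1)), 20), -1)), Rational(-1, 35)) = Mul(Mul(Add(6, Mul(36, Rational(1, 4))), Pow(Add(Mul(15, Rational(1, 11)), 20), -1)), Rational(-1, 35)) = Mul(Mul(Add(6, 9), Pow(Add(Rational(15, 11), 20), -1)), Rational(-1, 35)) = Mul(Mul(15, Pow(Rational(235, 11), -1)), Rational(-1, 35)) = Mul(Mul(15, Rational(11, 235)), Rational(-1, 35)) = Mul(Rational(33, 47), Rational(-1, 35)) = Rational(-33, 1645)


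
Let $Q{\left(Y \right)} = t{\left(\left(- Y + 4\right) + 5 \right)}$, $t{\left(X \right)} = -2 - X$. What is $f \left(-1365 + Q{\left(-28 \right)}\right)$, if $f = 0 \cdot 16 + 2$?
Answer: $-2808$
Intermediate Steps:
$Q{\left(Y \right)} = -11 + Y$ ($Q{\left(Y \right)} = -2 - \left(\left(- Y + 4\right) + 5\right) = -2 - \left(\left(4 - Y\right) + 5\right) = -2 - \left(9 - Y\right) = -2 + \left(-9 + Y\right) = -11 + Y$)
$f = 2$ ($f = 0 + 2 = 2$)
$f \left(-1365 + Q{\left(-28 \right)}\right) = 2 \left(-1365 - 39\right) = 2 \left(-1404\right) = -2808$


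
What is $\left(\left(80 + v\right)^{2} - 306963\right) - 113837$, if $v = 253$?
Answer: $-309911$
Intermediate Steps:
$\left(\left(80 + v\right)^{2} - 306963\right) - 113837 = \left(\left(80 + 253\right)^{2} - 306963\right) - 113837 = \left(333^{2} - 306963\right) - 113837 = \left(110889 - 306963\right) - 113837 = -196074 - 113837 = -309911$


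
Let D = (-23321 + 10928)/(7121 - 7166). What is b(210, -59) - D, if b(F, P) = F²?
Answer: 219123/5 ≈ 43825.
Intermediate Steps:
D = 1377/5 (D = -12393/(-45) = -12393*(-1/45) = 1377/5 ≈ 275.40)
b(210, -59) - D = 210² - 1*1377/5 = 44100 - 1377/5 = 219123/5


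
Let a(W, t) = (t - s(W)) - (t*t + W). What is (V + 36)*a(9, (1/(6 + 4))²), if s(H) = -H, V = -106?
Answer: -693/1000 ≈ -0.69300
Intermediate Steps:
a(W, t) = t - t² (a(W, t) = (t - (-1)*W) - (t*t + W) = (t + W) - (t² + W) = (W + t) - (W + t²) = (W + t) + (-W - t²) = t - t²)
(V + 36)*a(9, (1/(6 + 4))²) = (-106 + 36)*((1/(6 + 4))²*(1 - (1/(6 + 4))²)) = -70*(1/10)²*(1 - (1/10)²) = -70*(⅒)²*(1 - (⅒)²) = -7*(1 - 1*1/100)/10 = -7*(1 - 1/100)/10 = -7*99/(10*100) = -70*99/10000 = -693/1000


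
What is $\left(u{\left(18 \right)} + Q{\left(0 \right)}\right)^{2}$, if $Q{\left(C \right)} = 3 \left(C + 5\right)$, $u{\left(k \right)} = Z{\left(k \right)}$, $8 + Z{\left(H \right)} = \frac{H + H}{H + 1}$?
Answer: $\frac{28561}{361} \approx 79.116$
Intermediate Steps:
$Z{\left(H \right)} = -8 + \frac{2 H}{1 + H}$ ($Z{\left(H \right)} = -8 + \frac{H + H}{H + 1} = -8 + \frac{2 H}{1 + H}$)
$u{\left(k \right)} = \frac{2 \left(-4 - 3 k\right)}{1 + k}$
$Q{\left(C \right)} = 15 + 3 C$ ($Q{\left(C \right)} = 3 \left(5 + C\right) = 15 + 3 C$)
$\left(u{\left(18 \right)} + Q{\left(0 \right)}\right)^{2} = \left(\frac{2 \left(-4 - 54\right)}{1 + 18} + \left(15 + 3 \cdot 0\right)\right)^{2} = \left(\frac{2 \left(-4 - 54\right)}{19} + \left(15 + 0\right)\right)^{2} = \left(2 \cdot \frac{1}{19} \left(-58\right) + 15\right)^{2} = \left(- \frac{116}{19} + 15\right)^{2} = \left(\frac{169}{19}\right)^{2} = \frac{28561}{361}$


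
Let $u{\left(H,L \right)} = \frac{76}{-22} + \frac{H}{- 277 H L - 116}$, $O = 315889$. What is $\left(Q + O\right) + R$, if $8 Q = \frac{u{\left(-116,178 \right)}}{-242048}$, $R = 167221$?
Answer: $\frac{507365766738308801}{1050207544320} \approx 4.8311 \cdot 10^{5}$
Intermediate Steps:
$u{\left(H,L \right)} = - \frac{38}{11} + \frac{H}{-116 - 277 H L}$ ($u{\left(H,L \right)} = 76 \left(- \frac{1}{22}\right) + \frac{H}{- 277 H L - 116} = - \frac{38}{11} + \frac{H}{-116 - 277 H L}$)
$Q = \frac{1873601}{1050207544320}$ ($Q = \frac{\frac{-4408 - -1276 - \left(-1221016\right) 178}{11 \left(116 + 277 \left(-116\right) 178\right)} \frac{1}{-242048}}{8} = \frac{\frac{-4408 + 1276 + 217340848}{11 \left(116 - 5719496\right)} \left(- \frac{1}{242048}\right)}{8} = \frac{\frac{1}{11} \frac{1}{-5719380} \cdot 217337716 \left(- \frac{1}{242048}\right)}{8} = \frac{\frac{1}{11} \left(- \frac{1}{5719380}\right) 217337716 \left(- \frac{1}{242048}\right)}{8} = \frac{\left(- \frac{1873601}{542355}\right) \left(- \frac{1}{242048}\right)}{8} = \frac{1}{8} \cdot \frac{1873601}{131275943040} = \frac{1873601}{1050207544320} \approx 1.784 \cdot 10^{-6}$)
$\left(Q + O\right) + R = \left(\frac{1873601}{1050207544320} + 315889\right) + 167221 = \frac{331749010969574081}{1050207544320} + 167221 = \frac{507365766738308801}{1050207544320}$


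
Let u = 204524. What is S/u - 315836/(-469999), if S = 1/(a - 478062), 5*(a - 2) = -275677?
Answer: 172211562431306533/256269906319280052 ≈ 0.67199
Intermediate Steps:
a = -275667/5 (a = 2 + (1/5)*(-275677) = 2 - 275677/5 = -275667/5 ≈ -55133.)
S = -5/2665977 (S = 1/(-275667/5 - 478062) = 1/(-2665977/5) = -5/2665977 ≈ -1.8755e-6)
S/u - 315836/(-469999) = -5/2665977/204524 - 315836/(-469999) = -5/2665977*1/204524 - 315836*(-1/469999) = -5/545256279948 + 315836/469999 = 172211562431306533/256269906319280052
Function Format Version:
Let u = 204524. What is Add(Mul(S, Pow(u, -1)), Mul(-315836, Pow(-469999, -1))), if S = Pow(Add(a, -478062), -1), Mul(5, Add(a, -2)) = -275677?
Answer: Rational(172211562431306533, 256269906319280052) ≈ 0.67199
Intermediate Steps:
a = Rational(-275667, 5) (a = Add(2, Mul(Rational(1, 5), -275677)) = Add(2, Rational(-275677, 5)) = Rational(-275667, 5) ≈ -55133.)
S = Rational(-5, 2665977) (S = Pow(Add(Rational(-275667, 5), -478062), -1) = Pow(Rational(-2665977, 5), -1) = Rational(-5, 2665977) ≈ -1.8755e-6)
Add(Mul(S, Pow(u, -1)), Mul(-315836, Pow(-469999, -1))) = Add(Mul(Rational(-5, 2665977), Pow(204524, -1)), Mul(-315836, Pow(-469999, -1))) = Add(Mul(Rational(-5, 2665977), Rational(1, 204524)), Mul(-315836, Rational(-1, 469999))) = Add(Rational(-5, 545256279948), Rational(315836, 469999)) = Rational(172211562431306533, 256269906319280052)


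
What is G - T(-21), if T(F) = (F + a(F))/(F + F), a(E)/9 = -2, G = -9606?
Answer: -134497/14 ≈ -9606.9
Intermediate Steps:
a(E) = -18 (a(E) = 9*(-2) = -18)
T(F) = (-18 + F)/(2*F) (T(F) = (F - 18)/(F + F) = (-18 + F)/((2*F)) = (-18 + F)*(1/(2*F)) = (-18 + F)/(2*F))
G - T(-21) = -9606 - (-18 - 21)/(2*(-21)) = -9606 - (-1)*(-39)/(2*21) = -9606 - 1*13/14 = -9606 - 13/14 = -134497/14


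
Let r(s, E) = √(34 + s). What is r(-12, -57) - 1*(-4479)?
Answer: 4479 + √22 ≈ 4483.7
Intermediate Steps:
r(-12, -57) - 1*(-4479) = √(34 - 12) - 1*(-4479) = √22 + 4479 = 4479 + √22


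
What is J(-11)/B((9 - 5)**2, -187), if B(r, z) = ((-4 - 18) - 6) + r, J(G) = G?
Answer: 11/12 ≈ 0.91667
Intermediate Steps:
B(r, z) = -28 + r (B(r, z) = (-22 - 6) + r = -28 + r)
J(-11)/B((9 - 5)**2, -187) = -11/(-28 + (9 - 5)**2) = -11/(-28 + 4**2) = -11/(-28 + 16) = -11/(-12) = -11*(-1/12) = 11/12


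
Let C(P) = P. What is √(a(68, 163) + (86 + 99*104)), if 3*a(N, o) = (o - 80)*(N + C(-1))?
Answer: √110121/3 ≈ 110.61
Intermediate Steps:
a(N, o) = (-1 + N)*(-80 + o)/3 (a(N, o) = ((o - 80)*(N - 1))/3 = ((-80 + o)*(-1 + N))/3 = ((-1 + N)*(-80 + o))/3 = (-1 + N)*(-80 + o)/3)
√(a(68, 163) + (86 + 99*104)) = √((80/3 - 80/3*68 - ⅓*163 + (⅓)*68*163) + (86 + 99*104)) = √((80/3 - 5440/3 - 163/3 + 11084/3) + (86 + 10296)) = √(5561/3 + 10382) = √(36707/3) = √110121/3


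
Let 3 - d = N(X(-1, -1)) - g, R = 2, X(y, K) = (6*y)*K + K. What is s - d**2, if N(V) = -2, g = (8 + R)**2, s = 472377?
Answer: 461352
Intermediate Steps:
X(y, K) = K + 6*K*y (X(y, K) = 6*K*y + K = K + 6*K*y)
g = 100 (g = (8 + 2)**2 = 10**2 = 100)
d = 105 (d = 3 - (-2 - 1*100) = 3 - (-2 - 100) = 3 - 1*(-102) = 3 + 102 = 105)
s - d**2 = 472377 - 1*105**2 = 472377 - 1*11025 = 472377 - 11025 = 461352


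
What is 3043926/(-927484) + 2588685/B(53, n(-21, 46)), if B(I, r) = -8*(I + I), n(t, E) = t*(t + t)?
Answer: -600886291947/196626608 ≈ -3056.0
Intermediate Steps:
n(t, E) = 2*t² (n(t, E) = t*(2*t) = 2*t²)
B(I, r) = -16*I
3043926/(-927484) + 2588685/B(53, n(-21, 46)) = 3043926/(-927484) + 2588685/((-16*53)) = 3043926*(-1/927484) + 2588685/(-848) = -1521963/463742 + 2588685*(-1/848) = -1521963/463742 - 2588685/848 = -600886291947/196626608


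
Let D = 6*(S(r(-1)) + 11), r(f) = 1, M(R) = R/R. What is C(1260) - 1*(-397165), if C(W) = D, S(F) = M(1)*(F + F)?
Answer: 397243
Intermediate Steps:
M(R) = 1
S(F) = 2*F (S(F) = 1*(F + F) = 1*(2*F) = 2*F)
D = 78 (D = 6*(2*1 + 11) = 6*(2 + 11) = 6*13 = 78)
C(W) = 78
C(1260) - 1*(-397165) = 78 - 1*(-397165) = 78 + 397165 = 397243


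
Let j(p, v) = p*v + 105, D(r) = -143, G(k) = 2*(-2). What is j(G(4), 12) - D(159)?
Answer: 200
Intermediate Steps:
G(k) = -4
j(p, v) = 105 + p*v
j(G(4), 12) - D(159) = (105 - 4*12) - 1*(-143) = (105 - 48) + 143 = 57 + 143 = 200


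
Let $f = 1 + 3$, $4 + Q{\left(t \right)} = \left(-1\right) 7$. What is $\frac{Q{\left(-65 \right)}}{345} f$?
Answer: $- \frac{44}{345} \approx -0.12754$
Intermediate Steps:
$Q{\left(t \right)} = -11$ ($Q{\left(t \right)} = -4 - 7 = -11$)
$f = 4$
$\frac{Q{\left(-65 \right)}}{345} f = - \frac{11}{345} \cdot 4 = \left(-11\right) \frac{1}{345} \cdot 4 = \left(- \frac{11}{345}\right) 4 = - \frac{44}{345}$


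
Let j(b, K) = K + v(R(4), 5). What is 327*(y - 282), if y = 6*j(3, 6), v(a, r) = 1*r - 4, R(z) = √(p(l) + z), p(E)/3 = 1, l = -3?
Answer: -78480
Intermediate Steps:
p(E) = 3 (p(E) = 3*1 = 3)
R(z) = √(3 + z)
v(a, r) = -4 + r (v(a, r) = r - 4 = -4 + r)
j(b, K) = 1 + K (j(b, K) = K + (-4 + 5) = K + 1 = 1 + K)
y = 42 (y = 6*(1 + 6) = 6*7 = 42)
327*(y - 282) = 327*(42 - 282) = 327*(-240) = -78480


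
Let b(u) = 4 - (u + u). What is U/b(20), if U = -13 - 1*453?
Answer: 233/18 ≈ 12.944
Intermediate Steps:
U = -466 (U = -13 - 453 = -466)
b(u) = 4 - 2*u
U/b(20) = -466/(4 - 2*20) = -466/(4 - 40) = -466/(-36) = -466*(-1/36) = 233/18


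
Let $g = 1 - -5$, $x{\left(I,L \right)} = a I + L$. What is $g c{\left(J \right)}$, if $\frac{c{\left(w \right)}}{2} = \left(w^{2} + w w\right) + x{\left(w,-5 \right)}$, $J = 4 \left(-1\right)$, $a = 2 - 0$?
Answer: $228$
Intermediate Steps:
$a = 2$ ($a = 2 + 0 = 2$)
$J = -4$
$x{\left(I,L \right)} = L + 2 I$ ($x{\left(I,L \right)} = 2 I + L = L + 2 I$)
$g = 6$ ($g = 1 + 5 = 6$)
$c{\left(w \right)} = -10 + 4 w + 4 w^{2}$ ($c{\left(w \right)} = 2 \left(\left(w^{2} + w w\right) + \left(-5 + 2 w\right)\right) = 2 \left(\left(w^{2} + w^{2}\right) + \left(-5 + 2 w\right)\right) = 2 \left(2 w^{2} + \left(-5 + 2 w\right)\right) = 2 \left(-5 + 2 w + 2 w^{2}\right) = -10 + 4 w + 4 w^{2}$)
$g c{\left(J \right)} = 6 \left(-10 + 4 \left(-4\right) + 4 \left(-4\right)^{2}\right) = 6 \left(-10 - 16 + 4 \cdot 16\right) = 6 \left(-10 - 16 + 64\right) = 6 \cdot 38 = 228$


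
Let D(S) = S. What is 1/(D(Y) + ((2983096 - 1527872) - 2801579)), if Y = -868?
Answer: -1/1347223 ≈ -7.4227e-7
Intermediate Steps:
1/(D(Y) + ((2983096 - 1527872) - 2801579)) = 1/(-868 + ((2983096 - 1527872) - 2801579)) = 1/(-868 + (1455224 - 2801579)) = 1/(-868 - 1346355) = 1/(-1347223) = -1/1347223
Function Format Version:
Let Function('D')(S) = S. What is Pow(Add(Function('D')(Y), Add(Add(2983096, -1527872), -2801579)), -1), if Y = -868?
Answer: Rational(-1, 1347223) ≈ -7.4227e-7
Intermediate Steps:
Pow(Add(Function('D')(Y), Add(Add(2983096, -1527872), -2801579)), -1) = Pow(Add(-868, Add(Add(2983096, -1527872), -2801579)), -1) = Pow(Add(-868, Add(1455224, -2801579)), -1) = Pow(Add(-868, -1346355), -1) = Pow(-1347223, -1) = Rational(-1, 1347223)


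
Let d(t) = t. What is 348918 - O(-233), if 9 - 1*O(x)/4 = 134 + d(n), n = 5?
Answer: 349438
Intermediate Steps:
O(x) = -520 (O(x) = 36 - 4*(134 + 5) = 36 - 4*139 = 36 - 556 = -520)
348918 - O(-233) = 348918 - 1*(-520) = 348918 + 520 = 349438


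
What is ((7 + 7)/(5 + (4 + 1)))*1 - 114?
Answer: -563/5 ≈ -112.60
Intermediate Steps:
((7 + 7)/(5 + (4 + 1)))*1 - 114 = (14/(5 + 5))*1 - 114 = (14/10)*1 - 114 = (14*(⅒))*1 - 114 = (7/5)*1 - 114 = 7/5 - 114 = -563/5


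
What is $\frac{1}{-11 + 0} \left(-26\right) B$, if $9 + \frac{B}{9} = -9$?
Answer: $- \frac{4212}{11} \approx -382.91$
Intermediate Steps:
$B = -162$ ($B = -81 + 9 \left(-9\right) = -81 - 81 = -162$)
$\frac{1}{-11 + 0} \left(-26\right) B = \frac{1}{-11 + 0} \left(-26\right) \left(-162\right) = \frac{1}{-11} \left(-26\right) \left(-162\right) = \left(- \frac{1}{11}\right) \left(-26\right) \left(-162\right) = \frac{26}{11} \left(-162\right) = - \frac{4212}{11}$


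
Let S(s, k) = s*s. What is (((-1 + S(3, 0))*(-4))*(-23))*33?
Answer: 24288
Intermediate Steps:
S(s, k) = s²
(((-1 + S(3, 0))*(-4))*(-23))*33 = (((-1 + 3²)*(-4))*(-23))*33 = (((-1 + 9)*(-4))*(-23))*33 = ((8*(-4))*(-23))*33 = -32*(-23)*33 = 736*33 = 24288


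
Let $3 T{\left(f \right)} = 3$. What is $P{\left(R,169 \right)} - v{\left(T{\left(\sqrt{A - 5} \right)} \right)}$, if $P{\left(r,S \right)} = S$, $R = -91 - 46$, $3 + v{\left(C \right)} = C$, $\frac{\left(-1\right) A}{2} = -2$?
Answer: $171$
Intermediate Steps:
$A = 4$ ($A = \left(-2\right) \left(-2\right) = 4$)
$T{\left(f \right)} = 1$ ($T{\left(f \right)} = \frac{1}{3} \cdot 3 = 1$)
$v{\left(C \right)} = -3 + C$
$R = -137$ ($R = -91 - 46 = -137$)
$P{\left(R,169 \right)} - v{\left(T{\left(\sqrt{A - 5} \right)} \right)} = 169 - \left(-3 + 1\right) = 169 - -2 = 169 + 2 = 171$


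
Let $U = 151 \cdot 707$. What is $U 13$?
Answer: $1387841$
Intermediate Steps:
$U = 106757$
$U 13 = 106757 \cdot 13 = 1387841$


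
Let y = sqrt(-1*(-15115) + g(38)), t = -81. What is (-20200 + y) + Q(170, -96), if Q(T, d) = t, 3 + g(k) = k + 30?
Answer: -20281 + 2*sqrt(3795) ≈ -20158.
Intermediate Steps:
g(k) = 27 + k (g(k) = -3 + (k + 30) = -3 + (30 + k) = 27 + k)
Q(T, d) = -81
y = 2*sqrt(3795) (y = sqrt(-1*(-15115) + (27 + 38)) = sqrt(15115 + 65) = sqrt(15180) = 2*sqrt(3795) ≈ 123.21)
(-20200 + y) + Q(170, -96) = (-20200 + 2*sqrt(3795)) - 81 = -20281 + 2*sqrt(3795)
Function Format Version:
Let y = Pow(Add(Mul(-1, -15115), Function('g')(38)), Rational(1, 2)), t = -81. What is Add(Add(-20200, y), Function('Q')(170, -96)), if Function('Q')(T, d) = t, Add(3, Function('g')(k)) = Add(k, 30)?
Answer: Add(-20281, Mul(2, Pow(3795, Rational(1, 2)))) ≈ -20158.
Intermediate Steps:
Function('g')(k) = Add(27, k) (Function('g')(k) = Add(-3, Add(k, 30)) = Add(-3, Add(30, k)) = Add(27, k))
Function('Q')(T, d) = -81
y = Mul(2, Pow(3795, Rational(1, 2))) (y = Pow(Add(Mul(-1, -15115), Add(27, 38)), Rational(1, 2)) = Pow(Add(15115, 65), Rational(1, 2)) = Pow(15180, Rational(1, 2)) = Mul(2, Pow(3795, Rational(1, 2))) ≈ 123.21)
Add(Add(-20200, y), Function('Q')(170, -96)) = Add(Add(-20200, Mul(2, Pow(3795, Rational(1, 2)))), -81) = Add(-20281, Mul(2, Pow(3795, Rational(1, 2))))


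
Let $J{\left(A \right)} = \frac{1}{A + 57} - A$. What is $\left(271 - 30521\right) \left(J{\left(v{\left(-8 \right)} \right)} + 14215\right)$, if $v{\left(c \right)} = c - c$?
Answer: $- \frac{24510244000}{57} \approx -4.3 \cdot 10^{8}$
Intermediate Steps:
$v{\left(c \right)} = 0$
$J{\left(A \right)} = \frac{1}{57 + A} - A$
$\left(271 - 30521\right) \left(J{\left(v{\left(-8 \right)} \right)} + 14215\right) = \left(271 - 30521\right) \left(\frac{1 - 0^{2} - 0}{57 + 0} + 14215\right) = - 30250 \left(\frac{1 - 0 + 0}{57} + 14215\right) = - 30250 \left(\frac{1 + 0 + 0}{57} + 14215\right) = - 30250 \left(\frac{1}{57} \cdot 1 + 14215\right) = - 30250 \left(\frac{1}{57} + 14215\right) = \left(-30250\right) \frac{810256}{57} = - \frac{24510244000}{57}$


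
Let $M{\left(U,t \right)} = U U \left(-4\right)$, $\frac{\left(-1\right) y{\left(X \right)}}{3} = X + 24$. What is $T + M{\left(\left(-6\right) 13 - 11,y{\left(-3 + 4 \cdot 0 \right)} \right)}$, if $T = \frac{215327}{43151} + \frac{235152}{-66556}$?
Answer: $- \frac{22747732904511}{717989489} \approx -31683.0$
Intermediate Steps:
$y{\left(X \right)} = -72 - 3 X$ ($y{\left(X \right)} = - 3 \left(X + 24\right) = - 3 \left(24 + X\right) = -72 - 3 X$)
$M{\left(U,t \right)} = - 4 U^{2}$ ($M{\left(U,t \right)} = U^{2} \left(-4\right) = - 4 U^{2}$)
$T = \frac{1046064965}{717989489}$ ($T = 215327 \cdot \frac{1}{43151} + 235152 \left(- \frac{1}{66556}\right) = \frac{215327}{43151} - \frac{58788}{16639} = \frac{1046064965}{717989489} \approx 1.4569$)
$T + M{\left(\left(-6\right) 13 - 11,y{\left(-3 + 4 \cdot 0 \right)} \right)} = \frac{1046064965}{717989489} - 4 \left(\left(-6\right) 13 - 11\right)^{2} = \frac{1046064965}{717989489} - 4 \left(-78 - 11\right)^{2} = \frac{1046064965}{717989489} - 4 \left(-89\right)^{2} = \frac{1046064965}{717989489} - 31684 = - \frac{22747732904511}{717989489}$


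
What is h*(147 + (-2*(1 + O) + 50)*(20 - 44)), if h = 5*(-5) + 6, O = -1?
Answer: 20007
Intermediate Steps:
h = -19 (h = -25 + 6 = -19)
h*(147 + (-2*(1 + O) + 50)*(20 - 44)) = -19*(147 + (-2*(1 - 1) + 50)*(20 - 44)) = -19*(147 + (-2*0 + 50)*(-24)) = -19*(147 + (0 + 50)*(-24)) = -19*(147 + 50*(-24)) = -19*(147 - 1200) = -19*(-1053) = 20007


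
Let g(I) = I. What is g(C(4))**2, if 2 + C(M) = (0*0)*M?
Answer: 4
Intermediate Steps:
C(M) = -2 (C(M) = -2 + (0*0)*M = -2 + 0*M = -2 + 0 = -2)
g(C(4))**2 = (-2)**2 = 4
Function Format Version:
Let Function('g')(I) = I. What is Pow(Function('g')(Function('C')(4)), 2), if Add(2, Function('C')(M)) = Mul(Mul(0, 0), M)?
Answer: 4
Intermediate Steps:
Function('C')(M) = -2 (Function('C')(M) = Add(-2, Mul(Mul(0, 0), M)) = Add(-2, Mul(0, M)) = Add(-2, 0) = -2)
Pow(Function('g')(Function('C')(4)), 2) = Pow(-2, 2) = 4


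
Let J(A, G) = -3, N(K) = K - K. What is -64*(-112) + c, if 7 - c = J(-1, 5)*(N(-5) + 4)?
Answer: 7187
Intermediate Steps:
N(K) = 0
c = 19 (c = 7 - (-3)*(0 + 4) = 7 - (-3)*4 = 7 - 1*(-12) = 7 + 12 = 19)
-64*(-112) + c = -64*(-112) + 19 = 7168 + 19 = 7187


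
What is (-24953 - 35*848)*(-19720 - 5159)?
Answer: 1359214407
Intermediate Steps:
(-24953 - 35*848)*(-19720 - 5159) = (-24953 - 29680)*(-24879) = -54633*(-24879) = 1359214407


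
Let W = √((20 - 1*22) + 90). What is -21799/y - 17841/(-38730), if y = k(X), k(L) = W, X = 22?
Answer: 5947/12910 - 21799*√22/44 ≈ -2323.3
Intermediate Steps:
W = 2*√22 (W = √((20 - 22) + 90) = √(-2 + 90) = √88 = 2*√22 ≈ 9.3808)
k(L) = 2*√22
y = 2*√22 ≈ 9.3808
-21799/y - 17841/(-38730) = -21799*√22/44 - 17841/(-38730) = -21799*√22/44 - 17841*(-1/38730) = -21799*√22/44 + 5947/12910 = 5947/12910 - 21799*√22/44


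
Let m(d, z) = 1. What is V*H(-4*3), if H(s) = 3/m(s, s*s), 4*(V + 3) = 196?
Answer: 138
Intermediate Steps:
V = 46 (V = -3 + (1/4)*196 = -3 + 49 = 46)
H(s) = 3 (H(s) = 3/1 = 3*1 = 3)
V*H(-4*3) = 46*3 = 138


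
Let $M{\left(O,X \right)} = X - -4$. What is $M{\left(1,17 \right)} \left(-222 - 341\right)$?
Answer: $-11823$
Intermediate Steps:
$M{\left(O,X \right)} = 4 + X$ ($M{\left(O,X \right)} = X + 4 = 4 + X$)
$M{\left(1,17 \right)} \left(-222 - 341\right) = \left(4 + 17\right) \left(-222 - 341\right) = 21 \left(-563\right) = -11823$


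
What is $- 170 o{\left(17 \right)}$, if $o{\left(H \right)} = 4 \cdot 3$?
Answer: $-2040$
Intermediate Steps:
$o{\left(H \right)} = 12$
$- 170 o{\left(17 \right)} = \left(-170\right) 12 = -2040$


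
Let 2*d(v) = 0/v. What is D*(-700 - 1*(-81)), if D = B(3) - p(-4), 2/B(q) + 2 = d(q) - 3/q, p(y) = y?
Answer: -6190/3 ≈ -2063.3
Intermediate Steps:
d(v) = 0 (d(v) = (0/v)/2 = (½)*0 = 0)
B(q) = 2/(-2 - 3/q) (B(q) = 2/(-2 + (0 - 3/q)) = 2/(-2 - 3/q))
D = 10/3 (D = -2*3/(3 + 2*3) - 1*(-4) = -2*3/(3 + 6) + 4 = -2*3/9 + 4 = -2*3*⅑ + 4 = -⅔ + 4 = 10/3 ≈ 3.3333)
D*(-700 - 1*(-81)) = 10*(-700 - 1*(-81))/3 = 10*(-700 + 81)/3 = (10/3)*(-619) = -6190/3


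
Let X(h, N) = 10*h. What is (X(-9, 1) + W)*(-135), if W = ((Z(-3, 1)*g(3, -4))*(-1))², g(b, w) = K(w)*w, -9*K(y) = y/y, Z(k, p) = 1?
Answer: 36370/3 ≈ 12123.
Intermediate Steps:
K(y) = -⅑ (K(y) = -y/(9*y) = -⅑*1 = -⅑)
g(b, w) = -w/9
W = 16/81 (W = ((1*(-⅑*(-4)))*(-1))² = ((1*(4/9))*(-1))² = ((4/9)*(-1))² = (-4/9)² = 16/81 ≈ 0.19753)
(X(-9, 1) + W)*(-135) = (10*(-9) + 16/81)*(-135) = (-90 + 16/81)*(-135) = -7274/81*(-135) = 36370/3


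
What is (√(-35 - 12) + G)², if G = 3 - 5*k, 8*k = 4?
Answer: -187/4 + I*√47 ≈ -46.75 + 6.8557*I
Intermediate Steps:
k = ½ (k = (⅛)*4 = ½ ≈ 0.50000)
G = ½ (G = 3 - 5*½ = 3 - 5/2 = ½ ≈ 0.50000)
(√(-35 - 12) + G)² = (√(-35 - 12) + ½)² = (√(-47) + ½)² = (I*√47 + ½)² = (½ + I*√47)²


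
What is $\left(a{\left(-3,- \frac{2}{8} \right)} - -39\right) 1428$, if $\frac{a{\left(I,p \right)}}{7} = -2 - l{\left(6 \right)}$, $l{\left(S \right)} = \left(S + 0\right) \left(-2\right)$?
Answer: $155652$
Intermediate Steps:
$l{\left(S \right)} = - 2 S$ ($l{\left(S \right)} = S \left(-2\right) = - 2 S$)
$a{\left(I,p \right)} = 70$ ($a{\left(I,p \right)} = 7 \left(-2 - \left(-2\right) 6\right) = 7 \left(-2 - -12\right) = 7 \left(-2 + 12\right) = 7 \cdot 10 = 70$)
$\left(a{\left(-3,- \frac{2}{8} \right)} - -39\right) 1428 = \left(70 - -39\right) 1428 = \left(70 + 39\right) 1428 = 109 \cdot 1428 = 155652$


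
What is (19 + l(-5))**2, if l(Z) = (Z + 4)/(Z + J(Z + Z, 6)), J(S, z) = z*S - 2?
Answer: 1623076/4489 ≈ 361.57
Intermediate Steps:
J(S, z) = -2 + S*z (J(S, z) = S*z - 2 = -2 + S*z)
l(Z) = (4 + Z)/(-2 + 13*Z) (l(Z) = (Z + 4)/(Z + (-2 + (Z + Z)*6)) = (4 + Z)/(Z + (-2 + (2*Z)*6)) = (4 + Z)/(Z + (-2 + 12*Z)) = (4 + Z)/(-2 + 13*Z))
(19 + l(-5))**2 = (19 + (4 - 5)/(-2 + 13*(-5)))**2 = (19 - 1/(-2 - 65))**2 = (19 - 1/(-67))**2 = (19 - 1/67*(-1))**2 = (19 + 1/67)**2 = (1274/67)**2 = 1623076/4489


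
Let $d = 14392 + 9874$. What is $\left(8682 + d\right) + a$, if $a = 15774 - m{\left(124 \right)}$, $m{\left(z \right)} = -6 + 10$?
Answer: $48718$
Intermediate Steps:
$m{\left(z \right)} = 4$
$d = 24266$
$a = 15770$ ($a = 15774 - 4 = 15770$)
$\left(8682 + d\right) + a = \left(8682 + 24266\right) + 15770 = 32948 + 15770 = 48718$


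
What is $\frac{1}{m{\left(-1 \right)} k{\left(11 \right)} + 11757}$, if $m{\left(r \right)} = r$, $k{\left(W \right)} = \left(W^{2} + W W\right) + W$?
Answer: $\frac{1}{11504} \approx 8.6926 \cdot 10^{-5}$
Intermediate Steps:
$k{\left(W \right)} = W + 2 W^{2}$ ($k{\left(W \right)} = \left(W^{2} + W^{2}\right) + W = 2 W^{2} + W = W + 2 W^{2}$)
$\frac{1}{m{\left(-1 \right)} k{\left(11 \right)} + 11757} = \frac{1}{- 11 \left(1 + 2 \cdot 11\right) + 11757} = \frac{1}{- 11 \left(1 + 22\right) + 11757} = \frac{1}{- 11 \cdot 23 + 11757} = \frac{1}{\left(-1\right) 253 + 11757} = \frac{1}{-253 + 11757} = \frac{1}{11504}$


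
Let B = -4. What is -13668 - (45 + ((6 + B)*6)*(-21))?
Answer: -13461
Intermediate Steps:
-13668 - (45 + ((6 + B)*6)*(-21)) = -13668 - (45 + ((6 - 4)*6)*(-21)) = -13668 - (45 + (2*6)*(-21)) = -13668 - (45 + 12*(-21)) = -13668 - (45 - 252) = -13668 - 1*(-207) = -13668 + 207 = -13461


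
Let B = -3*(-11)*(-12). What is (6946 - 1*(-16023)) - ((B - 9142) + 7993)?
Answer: 24514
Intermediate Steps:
B = -396 (B = 33*(-12) = -396)
(6946 - 1*(-16023)) - ((B - 9142) + 7993) = (6946 - 1*(-16023)) - ((-396 - 9142) + 7993) = (6946 + 16023) - (-9538 + 7993) = 22969 - 1*(-1545) = 22969 + 1545 = 24514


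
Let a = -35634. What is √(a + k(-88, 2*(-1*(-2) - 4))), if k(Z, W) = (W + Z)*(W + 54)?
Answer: I*√40234 ≈ 200.58*I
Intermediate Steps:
k(Z, W) = (54 + W)*(W + Z) (k(Z, W) = (W + Z)*(54 + W) = (54 + W)*(W + Z))
√(a + k(-88, 2*(-1*(-2) - 4))) = √(-35634 + ((2*(-1*(-2) - 4))² + 54*(2*(-1*(-2) - 4)) + 54*(-88) + (2*(-1*(-2) - 4))*(-88))) = √(-35634 + ((2*(2 - 4))² + 54*(2*(2 - 4)) - 4752 + (2*(2 - 4))*(-88))) = √(-35634 + ((2*(-2))² + 54*(2*(-2)) - 4752 + (2*(-2))*(-88))) = √(-35634 + ((-4)² + 54*(-4) - 4752 - 4*(-88))) = √(-35634 + (16 - 216 - 4752 + 352)) = √(-35634 - 4600) = √(-40234) = I*√40234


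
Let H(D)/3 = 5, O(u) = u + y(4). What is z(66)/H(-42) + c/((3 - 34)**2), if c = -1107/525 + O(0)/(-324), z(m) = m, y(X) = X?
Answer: 59907506/13622175 ≈ 4.3978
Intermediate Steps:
O(u) = 4 + u (O(u) = u + 4 = 4 + u)
H(D) = 15 (H(D) = 3*5 = 15)
c = -30064/14175 (c = -1107/525 + (4 + 0)/(-324) = -1107*1/525 + 4*(-1/324) = -369/175 - 1/81 = -30064/14175 ≈ -2.1209)
z(66)/H(-42) + c/((3 - 34)**2) = 66/15 - 30064/(14175*(3 - 34)**2) = 66*(1/15) - 30064/(14175*((-31)**2)) = 22/5 - 30064/14175/961 = 22/5 - 30064/14175*1/961 = 22/5 - 30064/13622175 = 59907506/13622175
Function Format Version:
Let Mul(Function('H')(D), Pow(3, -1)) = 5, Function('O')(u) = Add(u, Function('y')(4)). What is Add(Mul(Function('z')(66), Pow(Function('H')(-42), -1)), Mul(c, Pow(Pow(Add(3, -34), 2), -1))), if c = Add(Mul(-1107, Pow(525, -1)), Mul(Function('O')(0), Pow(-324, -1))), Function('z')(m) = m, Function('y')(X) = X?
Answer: Rational(59907506, 13622175) ≈ 4.3978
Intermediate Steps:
Function('O')(u) = Add(4, u) (Function('O')(u) = Add(u, 4) = Add(4, u))
Function('H')(D) = 15 (Function('H')(D) = Mul(3, 5) = 15)
c = Rational(-30064, 14175) (c = Add(Mul(-1107, Pow(525, -1)), Mul(Add(4, 0), Pow(-324, -1))) = Add(Mul(-1107, Rational(1, 525)), Mul(4, Rational(-1, 324))) = Add(Rational(-369, 175), Rational(-1, 81)) = Rational(-30064, 14175) ≈ -2.1209)
Add(Mul(Function('z')(66), Pow(Function('H')(-42), -1)), Mul(c, Pow(Pow(Add(3, -34), 2), -1))) = Add(Mul(66, Pow(15, -1)), Mul(Rational(-30064, 14175), Pow(Pow(Add(3, -34), 2), -1))) = Add(Mul(66, Rational(1, 15)), Mul(Rational(-30064, 14175), Pow(Pow(-31, 2), -1))) = Add(Rational(22, 5), Mul(Rational(-30064, 14175), Pow(961, -1))) = Add(Rational(22, 5), Mul(Rational(-30064, 14175), Rational(1, 961))) = Add(Rational(22, 5), Rational(-30064, 13622175)) = Rational(59907506, 13622175)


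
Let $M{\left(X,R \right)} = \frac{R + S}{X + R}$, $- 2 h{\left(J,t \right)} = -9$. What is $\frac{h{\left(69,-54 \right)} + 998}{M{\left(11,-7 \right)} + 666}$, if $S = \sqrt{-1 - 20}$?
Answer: $\frac{1065457}{705967} - \frac{401 i \sqrt{21}}{705967} \approx 1.5092 - 0.002603 i$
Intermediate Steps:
$h{\left(J,t \right)} = \frac{9}{2}$ ($h{\left(J,t \right)} = \left(- \frac{1}{2}\right) \left(-9\right) = \frac{9}{2}$)
$S = i \sqrt{21}$ ($S = \sqrt{-21} = i \sqrt{21} \approx 4.5826 i$)
$M{\left(X,R \right)} = \frac{R + i \sqrt{21}}{R + X}$ ($M{\left(X,R \right)} = \frac{R + i \sqrt{21}}{X + R} = \frac{R + i \sqrt{21}}{R + X}$)
$\frac{h{\left(69,-54 \right)} + 998}{M{\left(11,-7 \right)} + 666} = \frac{\frac{9}{2} + 998}{\frac{-7 + i \sqrt{21}}{-7 + 11} + 666} = \frac{2005}{2 \left(\frac{-7 + i \sqrt{21}}{4} + 666\right)} = \frac{2005}{2 \left(\left(- \frac{7}{4} + \frac{i \sqrt{21}}{4}\right) + 666\right)} = \frac{2005}{2 \left(\frac{2657}{4} + \frac{i \sqrt{21}}{4}\right)}$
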